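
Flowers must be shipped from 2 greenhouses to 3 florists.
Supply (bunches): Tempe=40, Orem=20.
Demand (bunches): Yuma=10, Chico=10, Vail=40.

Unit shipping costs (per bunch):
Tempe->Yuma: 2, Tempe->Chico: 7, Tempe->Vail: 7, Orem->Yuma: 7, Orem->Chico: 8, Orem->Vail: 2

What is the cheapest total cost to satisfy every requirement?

An optimal shipping plan:
  Tempe to Yuma: 10 × 2 = 20
  Tempe to Chico: 10 × 7 = 70
  Tempe to Vail: 20 × 7 = 140
  Orem to Vail: 20 × 2 = 40
Total = 20 + 70 + 140 + 40 = 270.

270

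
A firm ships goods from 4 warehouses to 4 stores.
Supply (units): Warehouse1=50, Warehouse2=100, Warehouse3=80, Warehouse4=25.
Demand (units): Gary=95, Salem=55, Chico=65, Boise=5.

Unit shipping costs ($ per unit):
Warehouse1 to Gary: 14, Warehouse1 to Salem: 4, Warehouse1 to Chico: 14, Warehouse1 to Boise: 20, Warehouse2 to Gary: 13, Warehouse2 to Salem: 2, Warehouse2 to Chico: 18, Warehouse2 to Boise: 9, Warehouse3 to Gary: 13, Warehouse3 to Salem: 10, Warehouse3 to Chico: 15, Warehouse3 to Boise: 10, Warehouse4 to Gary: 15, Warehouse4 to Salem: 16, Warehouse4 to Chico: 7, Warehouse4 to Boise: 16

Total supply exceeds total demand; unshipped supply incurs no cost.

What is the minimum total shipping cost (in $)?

An optimal shipping plan:
  Warehouse1 to Chico: 40 × $14 = $560
  Warehouse2 to Gary: 40 × $13 = $520
  Warehouse2 to Salem: 55 × $2 = $110
  Warehouse2 to Boise: 5 × $9 = $45
  Warehouse3 to Gary: 55 × $13 = $715
  Warehouse4 to Chico: 25 × $7 = $175
Total = 560 + 520 + 110 + 45 + 715 + 175 = $2125.
(Supply check: Warehouse1 ships 40; Warehouse2 ships 100; Warehouse3 ships 55; Warehouse4 ships 25.)

2125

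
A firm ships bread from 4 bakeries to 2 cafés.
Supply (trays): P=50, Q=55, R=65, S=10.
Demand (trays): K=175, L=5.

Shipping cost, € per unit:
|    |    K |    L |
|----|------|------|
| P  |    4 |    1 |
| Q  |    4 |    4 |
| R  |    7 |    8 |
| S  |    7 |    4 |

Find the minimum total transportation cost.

One minimum-cost allocation:
  P->K: 45 × €4 = €180
  P->L: 5 × €1 = €5
  Q->K: 55 × €4 = €220
  R->K: 65 × €7 = €455
  S->K: 10 × €7 = €70
Total = 180 + 5 + 220 + 455 + 70 = €930.
(Supply check: P ships 50; Q ships 55; R ships 65; S ships 10.)

930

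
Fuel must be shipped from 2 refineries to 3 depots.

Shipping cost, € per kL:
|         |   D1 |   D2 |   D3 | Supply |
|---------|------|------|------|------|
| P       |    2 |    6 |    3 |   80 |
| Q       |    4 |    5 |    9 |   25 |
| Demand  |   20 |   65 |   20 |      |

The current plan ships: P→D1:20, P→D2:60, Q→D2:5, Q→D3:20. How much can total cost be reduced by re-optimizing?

140

Current plan cost = 20·2 + 60·6 + 5·5 + 20·9 = €605.
Optimal plan:
  P→D1: 20 × €2 = €40
  P→D2: 40 × €6 = €240
  P→D3: 20 × €3 = €60
  Q→D2: 25 × €5 = €125
Optimal cost = €465.
Saving = 605 − 465 = €140.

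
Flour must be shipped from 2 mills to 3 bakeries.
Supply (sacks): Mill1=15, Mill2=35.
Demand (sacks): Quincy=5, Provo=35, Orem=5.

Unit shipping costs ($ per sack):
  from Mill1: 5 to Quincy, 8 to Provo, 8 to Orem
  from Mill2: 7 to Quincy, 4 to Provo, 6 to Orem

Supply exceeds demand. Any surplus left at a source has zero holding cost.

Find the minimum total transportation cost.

Optimal allocation:
  Mill1->Quincy: 5 × $5 = $25
  Mill1->Orem: 5 × $8 = $40
  Mill2->Provo: 35 × $4 = $140
Total = 25 + 40 + 140 = $205.
(Supply check: Mill1 ships 10; Mill2 ships 35.)

205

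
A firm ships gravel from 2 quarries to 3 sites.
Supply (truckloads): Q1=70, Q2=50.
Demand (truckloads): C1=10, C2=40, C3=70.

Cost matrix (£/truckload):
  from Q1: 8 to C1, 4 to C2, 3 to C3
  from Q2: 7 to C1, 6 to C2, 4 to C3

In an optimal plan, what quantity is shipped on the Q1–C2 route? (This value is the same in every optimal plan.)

40

Optimal shipments:
  Q1->C2: 40 × £4 = £160
  Q1->C3: 30 × £3 = £90
  Q2->C1: 10 × £7 = £70
  Q2->C3: 40 × £4 = £160
Total cost = £480.
So Q1→C2 carries 40 truckloads.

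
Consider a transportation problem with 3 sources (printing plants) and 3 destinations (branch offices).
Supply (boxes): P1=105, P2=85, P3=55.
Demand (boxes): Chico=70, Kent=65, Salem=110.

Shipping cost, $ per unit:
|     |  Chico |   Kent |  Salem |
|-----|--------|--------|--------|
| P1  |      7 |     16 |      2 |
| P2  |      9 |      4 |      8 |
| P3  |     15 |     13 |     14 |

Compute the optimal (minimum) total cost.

1470

An optimal shipping plan:
  P1->Salem: 105 × $2 = $210
  P2->Chico: 15 × $9 = $135
  P2->Kent: 65 × $4 = $260
  P2->Salem: 5 × $8 = $40
  P3->Chico: 55 × $15 = $825
Total = 210 + 135 + 260 + 40 + 825 = $1470.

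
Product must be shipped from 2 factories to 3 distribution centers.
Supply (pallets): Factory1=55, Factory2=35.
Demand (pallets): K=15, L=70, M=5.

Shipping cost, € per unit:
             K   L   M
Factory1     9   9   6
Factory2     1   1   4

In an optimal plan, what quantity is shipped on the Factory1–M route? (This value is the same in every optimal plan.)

5

Solving gives:
  Factory1->K: 15 pallets
  Factory1->L: 35 pallets
  Factory1->M: 5 pallets
  Factory2->L: 35 pallets
Total cost = €515.
So Factory1→M carries 5 pallets.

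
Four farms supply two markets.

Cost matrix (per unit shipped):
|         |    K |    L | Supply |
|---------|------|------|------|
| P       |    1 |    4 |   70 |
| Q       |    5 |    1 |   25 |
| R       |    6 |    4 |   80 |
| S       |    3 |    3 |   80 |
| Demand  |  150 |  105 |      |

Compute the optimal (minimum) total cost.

A cheapest plan:
  P–K: 70 × 1 = 70
  Q–L: 25 × 1 = 25
  R–L: 80 × 4 = 320
  S–K: 80 × 3 = 240
Total = 70 + 25 + 320 + 240 = 655.

655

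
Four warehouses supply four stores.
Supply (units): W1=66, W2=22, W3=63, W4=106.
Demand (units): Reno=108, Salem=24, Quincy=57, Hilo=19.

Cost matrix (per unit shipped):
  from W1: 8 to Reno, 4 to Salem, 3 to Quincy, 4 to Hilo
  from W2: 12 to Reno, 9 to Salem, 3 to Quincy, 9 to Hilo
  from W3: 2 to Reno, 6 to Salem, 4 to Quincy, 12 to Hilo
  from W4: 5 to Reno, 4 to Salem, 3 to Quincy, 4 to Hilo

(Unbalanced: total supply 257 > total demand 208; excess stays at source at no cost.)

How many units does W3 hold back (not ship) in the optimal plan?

0

Minimum-cost shipments:
  W1→Salem: 24 units
  W1→Hilo: 19 units
  W3→Reno: 63 units
  W4→Reno: 45 units
  W4→Quincy: 57 units
Total cost = 694.
W3 ships 63 of its 63, leaving 0.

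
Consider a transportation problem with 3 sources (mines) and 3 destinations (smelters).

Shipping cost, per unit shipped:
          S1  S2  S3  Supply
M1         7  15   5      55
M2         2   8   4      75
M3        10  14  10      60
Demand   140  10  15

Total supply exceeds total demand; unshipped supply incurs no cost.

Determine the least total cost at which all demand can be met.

One minimum-cost allocation:
  M1→S1: 40 tons
  M1→S3: 15 tons
  M2→S1: 75 tons
  M3→S1: 25 tons
  M3→S2: 10 tons
Total cost = 895.
(Supply check: M1 ships 55; M2 ships 75; M3 ships 35.)

895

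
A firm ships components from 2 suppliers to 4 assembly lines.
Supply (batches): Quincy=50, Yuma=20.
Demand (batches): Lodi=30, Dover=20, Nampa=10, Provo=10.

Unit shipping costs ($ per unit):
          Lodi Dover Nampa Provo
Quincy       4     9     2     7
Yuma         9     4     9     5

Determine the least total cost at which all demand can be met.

One minimum-cost allocation:
  Quincy to Lodi: 30 × $4 = $120
  Quincy to Nampa: 10 × $2 = $20
  Quincy to Provo: 10 × $7 = $70
  Yuma to Dover: 20 × $4 = $80
Total = 120 + 20 + 70 + 80 = $290.
(Supply check: Quincy ships 50; Yuma ships 20.)

290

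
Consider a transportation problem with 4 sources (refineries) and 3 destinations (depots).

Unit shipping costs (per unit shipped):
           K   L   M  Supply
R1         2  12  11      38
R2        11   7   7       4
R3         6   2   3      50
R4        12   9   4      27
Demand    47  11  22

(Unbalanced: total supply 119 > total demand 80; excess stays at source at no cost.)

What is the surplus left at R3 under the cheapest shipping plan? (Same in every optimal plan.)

8

Minimum-cost shipments:
  R1->K: 38 × 2 = 76
  R3->K: 9 × 6 = 54
  R3->L: 11 × 2 = 22
  R3->M: 22 × 3 = 66
Total cost = 218.
R3 ships 42 of its 50, leaving 8.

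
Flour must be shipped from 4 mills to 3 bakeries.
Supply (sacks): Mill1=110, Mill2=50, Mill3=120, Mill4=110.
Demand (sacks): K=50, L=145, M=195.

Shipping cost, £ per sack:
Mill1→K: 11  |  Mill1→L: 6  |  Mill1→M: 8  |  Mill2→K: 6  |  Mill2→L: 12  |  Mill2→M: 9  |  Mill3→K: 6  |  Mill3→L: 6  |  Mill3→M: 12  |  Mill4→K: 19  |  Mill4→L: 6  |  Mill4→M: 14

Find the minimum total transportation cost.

One minimum-cost allocation:
  Mill1->M: 110 × £8 = £880
  Mill2->M: 50 × £9 = £450
  Mill3->K: 50 × £6 = £300
  Mill3->L: 35 × £6 = £210
  Mill3->M: 35 × £12 = £420
  Mill4->L: 110 × £6 = £660
Total = 880 + 450 + 300 + 210 + 420 + 660 = £2920.

2920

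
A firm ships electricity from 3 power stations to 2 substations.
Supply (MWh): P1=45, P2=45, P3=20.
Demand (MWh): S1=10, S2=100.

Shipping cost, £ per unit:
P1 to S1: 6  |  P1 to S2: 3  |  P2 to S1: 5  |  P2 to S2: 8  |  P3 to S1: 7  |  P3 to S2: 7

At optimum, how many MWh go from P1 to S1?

Optimal shipments:
  P1->S2: 45 × £3 = £135
  P2->S1: 10 × £5 = £50
  P2->S2: 35 × £8 = £280
  P3->S2: 20 × £7 = £140
Total cost = £605.
The route P1→S1 is not used.

0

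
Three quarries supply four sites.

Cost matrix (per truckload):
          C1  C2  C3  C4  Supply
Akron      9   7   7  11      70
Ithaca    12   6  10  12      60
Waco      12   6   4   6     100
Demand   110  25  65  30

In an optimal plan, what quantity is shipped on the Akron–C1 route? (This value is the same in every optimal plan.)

70

Optimal shipments:
  Akron→C1: 70 × 9 = 630
  Ithaca→C1: 35 × 12 = 420
  Ithaca→C2: 25 × 6 = 150
  Waco→C1: 5 × 12 = 60
  Waco→C3: 65 × 4 = 260
  Waco→C4: 30 × 6 = 180
Total cost = 1700.
So Akron→C1 carries 70 truckloads.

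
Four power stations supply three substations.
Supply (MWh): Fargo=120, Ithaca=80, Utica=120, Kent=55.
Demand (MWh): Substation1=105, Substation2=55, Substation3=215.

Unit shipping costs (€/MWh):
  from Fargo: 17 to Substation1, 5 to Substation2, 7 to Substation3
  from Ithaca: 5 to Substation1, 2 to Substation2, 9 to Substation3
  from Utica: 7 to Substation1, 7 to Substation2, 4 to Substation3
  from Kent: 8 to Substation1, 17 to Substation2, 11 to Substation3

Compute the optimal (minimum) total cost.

One minimum-cost allocation:
  Fargo–Substation2: 25 MWh
  Fargo–Substation3: 95 MWh
  Ithaca–Substation1: 50 MWh
  Ithaca–Substation2: 30 MWh
  Utica–Substation3: 120 MWh
  Kent–Substation1: 55 MWh
Total cost = €2020.

2020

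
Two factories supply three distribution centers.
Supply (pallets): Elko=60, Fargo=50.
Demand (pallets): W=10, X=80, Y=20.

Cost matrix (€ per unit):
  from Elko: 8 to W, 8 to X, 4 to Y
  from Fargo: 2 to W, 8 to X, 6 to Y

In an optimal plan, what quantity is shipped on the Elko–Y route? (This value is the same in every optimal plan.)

Solving gives:
  Elko->X: 40 × €8 = €320
  Elko->Y: 20 × €4 = €80
  Fargo->W: 10 × €2 = €20
  Fargo->X: 40 × €8 = €320
Total cost = €740.
So Elko→Y carries 20 pallets.

20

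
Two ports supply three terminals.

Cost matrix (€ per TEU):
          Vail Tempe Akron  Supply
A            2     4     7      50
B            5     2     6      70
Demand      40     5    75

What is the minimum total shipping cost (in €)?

Optimal allocation:
  A→Vail: 40 × €2 = €80
  A→Akron: 10 × €7 = €70
  B→Tempe: 5 × €2 = €10
  B→Akron: 65 × €6 = €390
Total = 80 + 70 + 10 + 390 = €550.
(Supply check: A ships 50; B ships 70.)

550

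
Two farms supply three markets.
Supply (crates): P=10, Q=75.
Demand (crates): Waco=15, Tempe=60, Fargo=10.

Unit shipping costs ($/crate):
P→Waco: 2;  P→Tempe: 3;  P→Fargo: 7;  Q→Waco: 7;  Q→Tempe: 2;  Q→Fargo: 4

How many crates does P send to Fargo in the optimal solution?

0

Optimal shipments:
  P->Waco: 10 crates
  Q->Waco: 5 crates
  Q->Tempe: 60 crates
  Q->Fargo: 10 crates
Total cost = $215.
The route P→Fargo is not used.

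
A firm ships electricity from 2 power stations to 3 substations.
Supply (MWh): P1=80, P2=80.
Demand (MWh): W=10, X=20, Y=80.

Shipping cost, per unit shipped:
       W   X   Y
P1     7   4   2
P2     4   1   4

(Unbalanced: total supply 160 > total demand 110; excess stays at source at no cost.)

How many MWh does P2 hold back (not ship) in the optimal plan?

Minimum-cost shipments:
  P1 to Y: 80 MWh
  P2 to W: 10 MWh
  P2 to X: 20 MWh
Total cost = 220.
P2 ships 30 of its 80, leaving 50.

50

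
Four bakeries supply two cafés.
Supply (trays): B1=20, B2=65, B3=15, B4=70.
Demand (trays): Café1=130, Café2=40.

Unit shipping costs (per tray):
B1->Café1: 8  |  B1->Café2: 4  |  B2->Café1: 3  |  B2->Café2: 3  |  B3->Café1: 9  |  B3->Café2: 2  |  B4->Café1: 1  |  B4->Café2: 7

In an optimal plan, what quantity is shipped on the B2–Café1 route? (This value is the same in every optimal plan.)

60

Optimal shipments:
  B1 to Café2: 20 trays
  B2 to Café1: 60 trays
  B2 to Café2: 5 trays
  B3 to Café2: 15 trays
  B4 to Café1: 70 trays
Total cost = 375.
So B2→Café1 carries 60 trays.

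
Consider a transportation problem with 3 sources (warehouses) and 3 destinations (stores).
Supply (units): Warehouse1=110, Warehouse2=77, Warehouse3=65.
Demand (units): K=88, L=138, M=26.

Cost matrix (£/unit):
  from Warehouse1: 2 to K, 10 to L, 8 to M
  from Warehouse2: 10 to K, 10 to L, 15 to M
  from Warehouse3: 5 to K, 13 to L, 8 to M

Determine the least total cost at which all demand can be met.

1881

Optimal allocation:
  Warehouse1→K: 49 × £2 = £98
  Warehouse1→L: 61 × £10 = £610
  Warehouse2→L: 77 × £10 = £770
  Warehouse3→K: 39 × £5 = £195
  Warehouse3→M: 26 × £8 = £208
Total = 98 + 610 + 770 + 195 + 208 = £1881.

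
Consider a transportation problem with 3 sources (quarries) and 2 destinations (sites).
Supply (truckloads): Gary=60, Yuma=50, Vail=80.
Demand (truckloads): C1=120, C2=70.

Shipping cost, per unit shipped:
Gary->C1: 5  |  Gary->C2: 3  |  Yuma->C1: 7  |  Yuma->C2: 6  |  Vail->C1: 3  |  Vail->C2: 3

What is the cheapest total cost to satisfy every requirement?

An optimal shipping plan:
  Gary→C2: 60 × 3 = 180
  Yuma→C1: 40 × 7 = 280
  Yuma→C2: 10 × 6 = 60
  Vail→C1: 80 × 3 = 240
Total = 180 + 280 + 60 + 240 = 760.
(Supply check: Gary ships 60; Yuma ships 50; Vail ships 80.)

760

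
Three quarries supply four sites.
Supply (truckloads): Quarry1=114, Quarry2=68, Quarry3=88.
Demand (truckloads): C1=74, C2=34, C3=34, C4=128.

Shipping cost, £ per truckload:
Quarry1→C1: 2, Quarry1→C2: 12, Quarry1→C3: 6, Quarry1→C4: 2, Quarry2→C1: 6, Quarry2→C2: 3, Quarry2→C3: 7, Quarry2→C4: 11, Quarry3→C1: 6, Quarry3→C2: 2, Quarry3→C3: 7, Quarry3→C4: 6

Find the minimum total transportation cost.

A cheapest plan:
  Quarry1–C4: 114 × £2 = £228
  Quarry2–C1: 68 × £6 = £408
  Quarry3–C1: 6 × £6 = £36
  Quarry3–C2: 34 × £2 = £68
  Quarry3–C3: 34 × £7 = £238
  Quarry3–C4: 14 × £6 = £84
Total = 228 + 408 + 36 + 68 + 238 + 84 = £1062.

1062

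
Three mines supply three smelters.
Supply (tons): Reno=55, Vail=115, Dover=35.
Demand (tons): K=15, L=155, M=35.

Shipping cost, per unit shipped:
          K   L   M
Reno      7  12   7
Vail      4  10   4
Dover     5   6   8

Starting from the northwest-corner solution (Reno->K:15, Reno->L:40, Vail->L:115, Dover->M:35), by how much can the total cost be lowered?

295

Current plan cost = 15·7 + 40·12 + 115·10 + 35·8 = 2015.
Optimal plan:
  Reno→L: 55 tons
  Vail→K: 15 tons
  Vail→L: 65 tons
  Vail→M: 35 tons
  Dover→L: 35 tons
Optimal cost = 1720.
Saving = 2015 − 1720 = 295.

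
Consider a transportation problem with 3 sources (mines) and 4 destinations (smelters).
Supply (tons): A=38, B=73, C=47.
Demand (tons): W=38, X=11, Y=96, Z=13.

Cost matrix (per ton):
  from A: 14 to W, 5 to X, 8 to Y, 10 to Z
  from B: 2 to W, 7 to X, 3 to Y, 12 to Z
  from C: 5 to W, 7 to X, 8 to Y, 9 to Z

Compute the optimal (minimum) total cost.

Optimal allocation:
  A–X: 11 × 5 = 55
  A–Y: 23 × 8 = 184
  A–Z: 4 × 10 = 40
  B–Y: 73 × 3 = 219
  C–W: 38 × 5 = 190
  C–Z: 9 × 9 = 81
Total = 55 + 184 + 40 + 219 + 190 + 81 = 769.

769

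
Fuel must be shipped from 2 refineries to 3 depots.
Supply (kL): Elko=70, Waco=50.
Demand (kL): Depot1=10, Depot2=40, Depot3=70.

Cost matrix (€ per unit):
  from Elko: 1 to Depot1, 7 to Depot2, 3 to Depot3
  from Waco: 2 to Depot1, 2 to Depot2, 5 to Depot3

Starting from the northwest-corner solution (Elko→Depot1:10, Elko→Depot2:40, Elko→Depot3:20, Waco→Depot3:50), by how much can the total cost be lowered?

Current plan cost = 10·1 + 40·7 + 20·3 + 50·5 = €600.
Optimal plan:
  Elko->Depot3: 70 × €3 = €210
  Waco->Depot1: 10 × €2 = €20
  Waco->Depot2: 40 × €2 = €80
Optimal cost = €310.
Saving = 600 − 310 = €290.

290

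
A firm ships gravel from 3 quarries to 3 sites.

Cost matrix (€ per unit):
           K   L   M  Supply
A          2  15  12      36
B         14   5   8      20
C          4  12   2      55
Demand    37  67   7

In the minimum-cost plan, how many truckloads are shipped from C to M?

7

The minimum-cost plan:
  A to K: 36 × €2 = €72
  B to L: 20 × €5 = €100
  C to K: 1 × €4 = €4
  C to L: 47 × €12 = €564
  C to M: 7 × €2 = €14
Total cost = €754.
So C→M carries 7 truckloads.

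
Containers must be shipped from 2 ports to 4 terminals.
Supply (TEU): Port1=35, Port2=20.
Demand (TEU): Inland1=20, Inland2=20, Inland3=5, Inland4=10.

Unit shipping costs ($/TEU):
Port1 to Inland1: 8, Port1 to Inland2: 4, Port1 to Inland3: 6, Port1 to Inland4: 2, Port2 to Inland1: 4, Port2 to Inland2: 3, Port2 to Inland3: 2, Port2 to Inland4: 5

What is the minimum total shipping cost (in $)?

Optimal allocation:
  Port1->Inland1: 5 × $8 = $40
  Port1->Inland2: 20 × $4 = $80
  Port1->Inland4: 10 × $2 = $20
  Port2->Inland1: 15 × $4 = $60
  Port2->Inland3: 5 × $2 = $10
Total = 40 + 80 + 20 + 60 + 10 = $210.

210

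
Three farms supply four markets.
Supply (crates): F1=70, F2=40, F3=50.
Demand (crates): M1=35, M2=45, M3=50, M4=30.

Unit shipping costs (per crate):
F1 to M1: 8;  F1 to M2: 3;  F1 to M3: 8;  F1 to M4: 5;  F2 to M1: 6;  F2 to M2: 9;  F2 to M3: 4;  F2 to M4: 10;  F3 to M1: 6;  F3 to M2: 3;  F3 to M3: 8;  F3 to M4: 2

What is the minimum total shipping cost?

675

Optimal allocation:
  F1 to M1: 15 × 8 = 120
  F1 to M2: 45 × 3 = 135
  F1 to M3: 10 × 8 = 80
  F2 to M3: 40 × 4 = 160
  F3 to M1: 20 × 6 = 120
  F3 to M4: 30 × 2 = 60
Total = 120 + 135 + 80 + 160 + 120 + 60 = 675.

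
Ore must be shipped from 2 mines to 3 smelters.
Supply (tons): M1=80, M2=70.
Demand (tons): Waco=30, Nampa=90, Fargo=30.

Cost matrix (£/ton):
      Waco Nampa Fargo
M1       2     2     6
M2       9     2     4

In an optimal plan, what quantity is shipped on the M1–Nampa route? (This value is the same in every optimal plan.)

Optimal shipments:
  M1–Waco: 30 tons
  M1–Nampa: 50 tons
  M2–Nampa: 40 tons
  M2–Fargo: 30 tons
Total cost = £360.
So M1→Nampa carries 50 tons.

50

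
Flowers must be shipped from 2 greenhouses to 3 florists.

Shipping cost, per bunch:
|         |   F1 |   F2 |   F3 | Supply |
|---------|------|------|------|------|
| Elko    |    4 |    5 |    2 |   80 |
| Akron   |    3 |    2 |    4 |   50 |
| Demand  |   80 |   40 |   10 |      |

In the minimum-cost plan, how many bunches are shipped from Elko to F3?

Solving gives:
  Elko–F1: 70 × 4 = 280
  Elko–F3: 10 × 2 = 20
  Akron–F1: 10 × 3 = 30
  Akron–F2: 40 × 2 = 80
Total cost = 410.
So Elko→F3 carries 10 bunches.

10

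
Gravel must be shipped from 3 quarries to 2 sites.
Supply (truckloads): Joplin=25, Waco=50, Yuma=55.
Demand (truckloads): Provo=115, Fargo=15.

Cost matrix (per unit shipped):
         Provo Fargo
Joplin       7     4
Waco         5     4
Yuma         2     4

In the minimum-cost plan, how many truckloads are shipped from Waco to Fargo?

0

Optimal shipments:
  Joplin→Provo: 10 × 7 = 70
  Joplin→Fargo: 15 × 4 = 60
  Waco→Provo: 50 × 5 = 250
  Yuma→Provo: 55 × 2 = 110
Total cost = 490.
The route Waco→Fargo is not used.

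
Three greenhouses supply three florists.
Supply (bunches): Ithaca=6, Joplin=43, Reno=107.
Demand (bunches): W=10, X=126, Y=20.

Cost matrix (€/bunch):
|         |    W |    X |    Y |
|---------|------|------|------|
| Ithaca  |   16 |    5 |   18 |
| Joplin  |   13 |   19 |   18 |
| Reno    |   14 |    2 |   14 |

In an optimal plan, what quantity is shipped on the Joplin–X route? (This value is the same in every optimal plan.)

13

The minimum-cost plan:
  Ithaca–X: 6 × €5 = €30
  Joplin–W: 10 × €13 = €130
  Joplin–X: 13 × €19 = €247
  Joplin–Y: 20 × €18 = €360
  Reno–X: 107 × €2 = €214
Total cost = €981.
So Joplin→X carries 13 bunches.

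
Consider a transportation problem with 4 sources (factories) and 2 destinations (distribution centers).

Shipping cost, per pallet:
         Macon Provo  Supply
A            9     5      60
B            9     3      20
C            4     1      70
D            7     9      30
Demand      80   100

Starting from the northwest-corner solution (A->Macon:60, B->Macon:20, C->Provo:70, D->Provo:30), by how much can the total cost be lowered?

Current plan cost = 60·9 + 20·9 + 70·1 + 30·9 = 1060.
Optimal plan:
  A–Provo: 60 pallets
  B–Provo: 20 pallets
  C–Macon: 50 pallets
  C–Provo: 20 pallets
  D–Macon: 30 pallets
Optimal cost = 790.
Saving = 1060 − 790 = 270.

270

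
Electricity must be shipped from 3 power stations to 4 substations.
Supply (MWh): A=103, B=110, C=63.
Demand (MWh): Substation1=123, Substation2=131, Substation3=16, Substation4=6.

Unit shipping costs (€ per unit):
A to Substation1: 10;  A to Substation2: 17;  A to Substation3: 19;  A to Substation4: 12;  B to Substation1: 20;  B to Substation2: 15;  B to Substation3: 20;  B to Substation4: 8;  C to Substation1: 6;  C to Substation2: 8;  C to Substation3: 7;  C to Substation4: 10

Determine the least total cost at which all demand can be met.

Optimal allocation:
  A→Substation1: 103 × €10 = €1030
  B→Substation2: 104 × €15 = €1560
  B→Substation4: 6 × €8 = €48
  C→Substation1: 20 × €6 = €120
  C→Substation2: 27 × €8 = €216
  C→Substation3: 16 × €7 = €112
Total = 1030 + 1560 + 48 + 120 + 216 + 112 = €3086.

3086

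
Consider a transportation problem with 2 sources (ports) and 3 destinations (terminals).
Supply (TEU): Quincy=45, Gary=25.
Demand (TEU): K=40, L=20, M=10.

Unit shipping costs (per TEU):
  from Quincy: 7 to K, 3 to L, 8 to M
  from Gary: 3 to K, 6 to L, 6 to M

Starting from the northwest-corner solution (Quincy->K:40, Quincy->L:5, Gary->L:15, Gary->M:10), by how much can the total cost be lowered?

Current plan cost = 40·7 + 5·3 + 15·6 + 10·6 = 445.
Optimal plan:
  Quincy->K: 15 × 7 = 105
  Quincy->L: 20 × 3 = 60
  Quincy->M: 10 × 8 = 80
  Gary->K: 25 × 3 = 75
Optimal cost = 320.
Saving = 445 − 320 = 125.

125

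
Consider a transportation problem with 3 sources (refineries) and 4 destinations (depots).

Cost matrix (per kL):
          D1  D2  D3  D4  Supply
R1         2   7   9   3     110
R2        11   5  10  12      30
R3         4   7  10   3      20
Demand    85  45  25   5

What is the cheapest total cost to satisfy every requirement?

665

One minimum-cost allocation:
  R1 to D1: 85 × 2 = 170
  R1 to D3: 25 × 9 = 225
  R2 to D2: 30 × 5 = 150
  R3 to D2: 15 × 7 = 105
  R3 to D4: 5 × 3 = 15
Total = 170 + 225 + 150 + 105 + 15 = 665.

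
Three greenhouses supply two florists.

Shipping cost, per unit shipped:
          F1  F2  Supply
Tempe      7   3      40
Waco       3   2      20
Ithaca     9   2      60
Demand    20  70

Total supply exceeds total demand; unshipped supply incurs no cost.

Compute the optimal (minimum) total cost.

An optimal shipping plan:
  Tempe->F2: 10 × 3 = 30
  Waco->F1: 20 × 3 = 60
  Ithaca->F2: 60 × 2 = 120
Total = 30 + 60 + 120 = 210.
(Supply check: Tempe ships 10; Waco ships 20; Ithaca ships 60.)

210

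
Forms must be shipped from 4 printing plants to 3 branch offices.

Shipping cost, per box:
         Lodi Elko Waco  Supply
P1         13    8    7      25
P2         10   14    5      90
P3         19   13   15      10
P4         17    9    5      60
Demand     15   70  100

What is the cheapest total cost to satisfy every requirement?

1295

An optimal shipping plan:
  P1 to Elko: 25 boxes
  P2 to Lodi: 15 boxes
  P2 to Waco: 75 boxes
  P3 to Elko: 10 boxes
  P4 to Elko: 35 boxes
  P4 to Waco: 25 boxes
Total cost = 1295.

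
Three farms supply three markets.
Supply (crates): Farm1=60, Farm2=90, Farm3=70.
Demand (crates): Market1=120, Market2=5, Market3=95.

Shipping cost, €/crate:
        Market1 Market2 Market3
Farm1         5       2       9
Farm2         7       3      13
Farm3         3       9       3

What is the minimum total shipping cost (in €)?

1220

One minimum-cost allocation:
  Farm1→Market1: 35 × €5 = €175
  Farm1→Market3: 25 × €9 = €225
  Farm2→Market1: 85 × €7 = €595
  Farm2→Market2: 5 × €3 = €15
  Farm3→Market3: 70 × €3 = €210
Total = 175 + 225 + 595 + 15 + 210 = €1220.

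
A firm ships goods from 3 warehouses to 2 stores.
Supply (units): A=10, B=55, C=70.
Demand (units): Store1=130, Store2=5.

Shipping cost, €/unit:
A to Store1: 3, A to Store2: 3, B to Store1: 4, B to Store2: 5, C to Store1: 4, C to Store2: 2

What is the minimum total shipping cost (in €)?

An optimal shipping plan:
  A–Store1: 10 × €3 = €30
  B–Store1: 55 × €4 = €220
  C–Store1: 65 × €4 = €260
  C–Store2: 5 × €2 = €10
Total = 30 + 220 + 260 + 10 = €520.

520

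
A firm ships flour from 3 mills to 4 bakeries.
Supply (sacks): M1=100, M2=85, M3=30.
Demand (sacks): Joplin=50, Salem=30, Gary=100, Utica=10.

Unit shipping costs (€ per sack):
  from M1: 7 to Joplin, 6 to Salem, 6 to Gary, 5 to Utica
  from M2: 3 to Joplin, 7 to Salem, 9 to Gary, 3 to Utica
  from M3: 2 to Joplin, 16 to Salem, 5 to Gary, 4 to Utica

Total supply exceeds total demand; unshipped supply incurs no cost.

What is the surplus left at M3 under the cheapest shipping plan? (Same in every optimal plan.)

An optimal plan:
  M1->Salem: 30 × €6 = €180
  M1->Gary: 70 × €6 = €420
  M2->Joplin: 50 × €3 = €150
  M2->Utica: 10 × €3 = €30
  M3->Gary: 30 × €5 = €150
Total cost = €930.
M3 ships 30 of its 30, leaving 0.

0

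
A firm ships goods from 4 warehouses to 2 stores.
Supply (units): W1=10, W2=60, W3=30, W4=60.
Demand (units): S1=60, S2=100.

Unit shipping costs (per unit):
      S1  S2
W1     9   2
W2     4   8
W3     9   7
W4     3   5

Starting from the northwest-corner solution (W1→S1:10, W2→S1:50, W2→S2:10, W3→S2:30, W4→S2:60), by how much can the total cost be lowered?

110

Current plan cost = 10·9 + 50·4 + 10·8 + 30·7 + 60·5 = 880.
Optimal plan:
  W1→S2: 10 × 2 = 20
  W2→S1: 60 × 4 = 240
  W3→S2: 30 × 7 = 210
  W4→S2: 60 × 5 = 300
Optimal cost = 770.
Saving = 880 − 770 = 110.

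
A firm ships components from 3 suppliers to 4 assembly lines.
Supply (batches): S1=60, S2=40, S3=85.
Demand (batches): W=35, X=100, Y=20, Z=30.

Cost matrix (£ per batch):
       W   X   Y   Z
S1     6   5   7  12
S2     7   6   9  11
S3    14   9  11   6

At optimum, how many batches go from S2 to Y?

0

The minimum-cost plan:
  S1–X: 60 × £5 = £300
  S2–W: 35 × £7 = £245
  S2–X: 5 × £6 = £30
  S3–X: 35 × £9 = £315
  S3–Y: 20 × £11 = £220
  S3–Z: 30 × £6 = £180
Total cost = £1290.
The route S2→Y is not used.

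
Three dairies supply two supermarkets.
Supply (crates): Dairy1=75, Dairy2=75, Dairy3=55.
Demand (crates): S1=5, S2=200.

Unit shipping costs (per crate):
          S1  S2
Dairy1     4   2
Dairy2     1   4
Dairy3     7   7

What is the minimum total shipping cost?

An optimal shipping plan:
  Dairy1 to S2: 75 crates
  Dairy2 to S1: 5 crates
  Dairy2 to S2: 70 crates
  Dairy3 to S2: 55 crates
Total cost = 820.
(Supply check: Dairy1 ships 75; Dairy2 ships 75; Dairy3 ships 55.)

820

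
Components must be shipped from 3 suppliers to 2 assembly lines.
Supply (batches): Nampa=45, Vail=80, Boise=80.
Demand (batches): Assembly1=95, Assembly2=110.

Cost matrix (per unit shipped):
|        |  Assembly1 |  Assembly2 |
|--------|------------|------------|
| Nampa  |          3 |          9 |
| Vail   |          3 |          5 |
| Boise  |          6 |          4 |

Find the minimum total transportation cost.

755

Optimal allocation:
  Nampa to Assembly1: 45 × 3 = 135
  Vail to Assembly1: 50 × 3 = 150
  Vail to Assembly2: 30 × 5 = 150
  Boise to Assembly2: 80 × 4 = 320
Total = 135 + 150 + 150 + 320 = 755.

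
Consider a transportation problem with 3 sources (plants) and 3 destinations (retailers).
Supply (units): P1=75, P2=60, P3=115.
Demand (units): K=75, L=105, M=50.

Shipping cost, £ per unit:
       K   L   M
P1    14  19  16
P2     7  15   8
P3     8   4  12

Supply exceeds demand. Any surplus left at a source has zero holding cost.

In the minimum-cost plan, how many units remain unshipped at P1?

20

An optimal plan:
  P1→K: 55 × £14 = £770
  P2→K: 10 × £7 = £70
  P2→M: 50 × £8 = £400
  P3→K: 10 × £8 = £80
  P3→L: 105 × £4 = £420
Total cost = £1740.
P1 ships 55 of its 75, leaving 20.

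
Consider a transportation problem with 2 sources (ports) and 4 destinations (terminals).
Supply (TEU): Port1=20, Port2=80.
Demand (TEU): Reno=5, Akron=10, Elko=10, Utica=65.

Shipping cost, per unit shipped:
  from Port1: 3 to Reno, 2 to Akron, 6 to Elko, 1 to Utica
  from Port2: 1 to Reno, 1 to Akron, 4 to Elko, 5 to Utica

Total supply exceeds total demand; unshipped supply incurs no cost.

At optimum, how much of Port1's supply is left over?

An optimal plan:
  Port1→Utica: 20 TEU
  Port2→Reno: 5 TEU
  Port2→Akron: 10 TEU
  Port2→Elko: 10 TEU
  Port2→Utica: 45 TEU
Total cost = 300.
Port1 ships 20 of its 20, leaving 0.

0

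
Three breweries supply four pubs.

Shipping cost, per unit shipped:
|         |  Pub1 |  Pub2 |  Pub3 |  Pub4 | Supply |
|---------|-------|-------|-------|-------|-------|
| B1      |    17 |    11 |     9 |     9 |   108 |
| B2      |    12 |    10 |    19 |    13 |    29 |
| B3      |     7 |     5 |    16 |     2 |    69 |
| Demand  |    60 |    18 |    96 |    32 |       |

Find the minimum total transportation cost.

1655

An optimal shipping plan:
  B1->Pub2: 12 kegs
  B1->Pub3: 96 kegs
  B2->Pub1: 23 kegs
  B2->Pub2: 6 kegs
  B3->Pub1: 37 kegs
  B3->Pub4: 32 kegs
Total cost = 1655.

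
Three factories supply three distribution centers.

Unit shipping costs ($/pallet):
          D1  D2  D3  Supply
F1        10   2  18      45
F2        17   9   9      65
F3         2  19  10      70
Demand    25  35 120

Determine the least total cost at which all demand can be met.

1335

A cheapest plan:
  F1–D2: 35 × $2 = $70
  F1–D3: 10 × $18 = $180
  F2–D3: 65 × $9 = $585
  F3–D1: 25 × $2 = $50
  F3–D3: 45 × $10 = $450
Total = 70 + 180 + 585 + 50 + 450 = $1335.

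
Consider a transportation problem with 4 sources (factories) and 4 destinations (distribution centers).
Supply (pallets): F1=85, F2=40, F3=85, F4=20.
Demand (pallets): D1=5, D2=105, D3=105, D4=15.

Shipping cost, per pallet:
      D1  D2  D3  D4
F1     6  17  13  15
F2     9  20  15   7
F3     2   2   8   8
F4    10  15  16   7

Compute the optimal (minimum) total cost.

Optimal allocation:
  F1→D1: 5 pallets
  F1→D3: 80 pallets
  F2→D3: 25 pallets
  F2→D4: 15 pallets
  F3→D2: 85 pallets
  F4→D2: 20 pallets
Total cost = 2020.
(Supply check: F1 ships 85; F2 ships 40; F3 ships 85; F4 ships 20.)

2020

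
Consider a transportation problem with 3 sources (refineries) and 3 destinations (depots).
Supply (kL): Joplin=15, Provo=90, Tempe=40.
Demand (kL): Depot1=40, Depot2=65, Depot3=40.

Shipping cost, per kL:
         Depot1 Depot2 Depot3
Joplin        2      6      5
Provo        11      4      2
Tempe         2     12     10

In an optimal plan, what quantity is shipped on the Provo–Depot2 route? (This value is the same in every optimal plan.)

The minimum-cost plan:
  Joplin->Depot2: 15 kL
  Provo->Depot2: 50 kL
  Provo->Depot3: 40 kL
  Tempe->Depot1: 40 kL
Total cost = 450.
So Provo→Depot2 carries 50 kL.

50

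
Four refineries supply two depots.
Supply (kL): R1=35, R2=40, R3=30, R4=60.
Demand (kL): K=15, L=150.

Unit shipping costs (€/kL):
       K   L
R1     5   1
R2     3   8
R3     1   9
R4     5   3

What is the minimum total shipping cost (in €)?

685

One minimum-cost allocation:
  R1–L: 35 × €1 = €35
  R2–L: 40 × €8 = €320
  R3–K: 15 × €1 = €15
  R3–L: 15 × €9 = €135
  R4–L: 60 × €3 = €180
Total = 35 + 320 + 15 + 135 + 180 = €685.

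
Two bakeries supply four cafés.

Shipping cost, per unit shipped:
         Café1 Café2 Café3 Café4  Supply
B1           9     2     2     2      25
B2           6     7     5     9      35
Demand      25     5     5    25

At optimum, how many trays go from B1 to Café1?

0

Optimal shipments:
  B1->Café4: 25 trays
  B2->Café1: 25 trays
  B2->Café2: 5 trays
  B2->Café3: 5 trays
Total cost = 260.
The route B1→Café1 is not used.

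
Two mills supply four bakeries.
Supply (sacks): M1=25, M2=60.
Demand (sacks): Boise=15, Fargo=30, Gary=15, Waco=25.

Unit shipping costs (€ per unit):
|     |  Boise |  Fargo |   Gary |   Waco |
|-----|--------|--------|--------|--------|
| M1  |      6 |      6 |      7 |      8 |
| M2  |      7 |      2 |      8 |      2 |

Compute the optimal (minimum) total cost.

Optimal allocation:
  M1→Boise: 15 × €6 = €90
  M1→Gary: 10 × €7 = €70
  M2→Fargo: 30 × €2 = €60
  M2→Gary: 5 × €8 = €40
  M2→Waco: 25 × €2 = €50
Total = 90 + 70 + 60 + 40 + 50 = €310.
(Supply check: M1 ships 25; M2 ships 60.)

310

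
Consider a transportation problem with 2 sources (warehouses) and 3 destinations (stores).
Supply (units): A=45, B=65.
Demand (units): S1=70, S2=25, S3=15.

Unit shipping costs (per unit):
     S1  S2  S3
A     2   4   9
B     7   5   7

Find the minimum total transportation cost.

One minimum-cost allocation:
  A->S1: 45 units
  B->S1: 25 units
  B->S2: 25 units
  B->S3: 15 units
Total cost = 495.
(Supply check: A ships 45; B ships 65.)

495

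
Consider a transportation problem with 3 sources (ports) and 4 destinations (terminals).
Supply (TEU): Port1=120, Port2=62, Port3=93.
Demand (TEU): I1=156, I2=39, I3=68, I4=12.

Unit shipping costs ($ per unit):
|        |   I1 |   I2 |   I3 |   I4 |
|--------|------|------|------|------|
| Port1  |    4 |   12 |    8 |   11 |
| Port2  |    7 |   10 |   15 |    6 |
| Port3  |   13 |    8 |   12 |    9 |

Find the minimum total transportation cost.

1918

One minimum-cost allocation:
  Port1–I1: 106 × $4 = $424
  Port1–I3: 14 × $8 = $112
  Port2–I1: 50 × $7 = $350
  Port2–I4: 12 × $6 = $72
  Port3–I2: 39 × $8 = $312
  Port3–I3: 54 × $12 = $648
Total = 424 + 112 + 350 + 72 + 312 + 648 = $1918.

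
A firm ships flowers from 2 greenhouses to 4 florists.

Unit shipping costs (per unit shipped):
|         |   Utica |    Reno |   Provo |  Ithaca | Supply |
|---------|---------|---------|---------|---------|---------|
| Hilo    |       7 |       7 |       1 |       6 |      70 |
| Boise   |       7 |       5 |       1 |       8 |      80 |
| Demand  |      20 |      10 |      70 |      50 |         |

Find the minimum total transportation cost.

A cheapest plan:
  Hilo->Utica: 20 × 7 = 140
  Hilo->Ithaca: 50 × 6 = 300
  Boise->Reno: 10 × 5 = 50
  Boise->Provo: 70 × 1 = 70
Total = 140 + 300 + 50 + 70 = 560.

560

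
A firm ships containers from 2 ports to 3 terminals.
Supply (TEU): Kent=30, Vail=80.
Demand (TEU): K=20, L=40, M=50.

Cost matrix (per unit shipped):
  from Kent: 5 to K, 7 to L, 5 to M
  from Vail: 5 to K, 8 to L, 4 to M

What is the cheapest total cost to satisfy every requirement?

590

An optimal shipping plan:
  Kent→L: 30 TEU
  Vail→K: 20 TEU
  Vail→L: 10 TEU
  Vail→M: 50 TEU
Total cost = 590.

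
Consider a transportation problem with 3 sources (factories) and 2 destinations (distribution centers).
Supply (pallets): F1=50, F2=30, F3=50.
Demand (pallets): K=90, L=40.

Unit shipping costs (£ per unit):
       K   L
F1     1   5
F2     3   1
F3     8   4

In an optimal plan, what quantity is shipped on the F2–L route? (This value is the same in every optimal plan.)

Optimal shipments:
  F1 to K: 50 × £1 = £50
  F2 to K: 30 × £3 = £90
  F3 to K: 10 × £8 = £80
  F3 to L: 40 × £4 = £160
Total cost = £380.
The route F2→L is not used.

0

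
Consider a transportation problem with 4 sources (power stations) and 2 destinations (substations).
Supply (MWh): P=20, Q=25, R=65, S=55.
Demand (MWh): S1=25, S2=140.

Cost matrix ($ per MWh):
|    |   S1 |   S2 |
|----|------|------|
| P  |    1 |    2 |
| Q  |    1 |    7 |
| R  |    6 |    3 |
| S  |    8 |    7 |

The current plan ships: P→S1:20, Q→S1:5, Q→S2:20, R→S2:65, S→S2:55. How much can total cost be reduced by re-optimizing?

Current plan cost = 20·1 + 5·1 + 20·7 + 65·3 + 55·7 = $745.
Optimal plan:
  P–S2: 20 × $2 = $40
  Q–S1: 25 × $1 = $25
  R–S2: 65 × $3 = $195
  S–S2: 55 × $7 = $385
Optimal cost = $645.
Saving = 745 − 645 = $100.

100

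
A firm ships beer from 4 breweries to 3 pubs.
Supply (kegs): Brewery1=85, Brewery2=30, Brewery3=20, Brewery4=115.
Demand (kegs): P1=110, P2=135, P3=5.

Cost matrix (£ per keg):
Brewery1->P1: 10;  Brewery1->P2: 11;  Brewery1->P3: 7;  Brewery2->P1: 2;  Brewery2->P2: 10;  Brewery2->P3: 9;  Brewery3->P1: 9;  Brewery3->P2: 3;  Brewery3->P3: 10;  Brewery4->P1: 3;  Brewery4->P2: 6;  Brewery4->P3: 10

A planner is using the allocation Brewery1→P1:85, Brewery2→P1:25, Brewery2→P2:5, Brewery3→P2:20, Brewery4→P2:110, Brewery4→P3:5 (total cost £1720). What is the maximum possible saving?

Current plan cost = 85·10 + 25·2 + 5·10 + 20·3 + 110·6 + 5·10 = £1720.
Optimal plan:
  Brewery1->P2: 80 × £11 = £880
  Brewery1->P3: 5 × £7 = £35
  Brewery2->P1: 30 × £2 = £60
  Brewery3->P2: 20 × £3 = £60
  Brewery4->P1: 80 × £3 = £240
  Brewery4->P2: 35 × £6 = £210
Optimal cost = £1485.
Saving = 1720 − 1485 = £235.

235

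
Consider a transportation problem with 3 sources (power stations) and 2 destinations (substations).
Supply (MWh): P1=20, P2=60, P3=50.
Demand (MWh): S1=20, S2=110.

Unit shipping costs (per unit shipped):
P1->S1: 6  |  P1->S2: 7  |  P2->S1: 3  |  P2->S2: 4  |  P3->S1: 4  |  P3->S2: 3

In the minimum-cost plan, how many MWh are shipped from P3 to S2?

50

Solving gives:
  P1 to S2: 20 MWh
  P2 to S1: 20 MWh
  P2 to S2: 40 MWh
  P3 to S2: 50 MWh
Total cost = 510.
So P3→S2 carries 50 MWh.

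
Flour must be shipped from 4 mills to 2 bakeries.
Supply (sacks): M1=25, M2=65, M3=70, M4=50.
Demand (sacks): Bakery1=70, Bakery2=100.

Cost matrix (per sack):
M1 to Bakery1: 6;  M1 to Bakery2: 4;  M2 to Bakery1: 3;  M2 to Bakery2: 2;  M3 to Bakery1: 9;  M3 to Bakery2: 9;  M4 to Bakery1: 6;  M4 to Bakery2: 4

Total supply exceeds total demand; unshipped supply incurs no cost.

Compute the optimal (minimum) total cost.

Optimal allocation:
  M1->Bakery2: 25 × 4 = 100
  M2->Bakery1: 40 × 3 = 120
  M2->Bakery2: 25 × 2 = 50
  M3->Bakery1: 30 × 9 = 270
  M4->Bakery2: 50 × 4 = 200
Total = 100 + 120 + 50 + 270 + 200 = 740.

740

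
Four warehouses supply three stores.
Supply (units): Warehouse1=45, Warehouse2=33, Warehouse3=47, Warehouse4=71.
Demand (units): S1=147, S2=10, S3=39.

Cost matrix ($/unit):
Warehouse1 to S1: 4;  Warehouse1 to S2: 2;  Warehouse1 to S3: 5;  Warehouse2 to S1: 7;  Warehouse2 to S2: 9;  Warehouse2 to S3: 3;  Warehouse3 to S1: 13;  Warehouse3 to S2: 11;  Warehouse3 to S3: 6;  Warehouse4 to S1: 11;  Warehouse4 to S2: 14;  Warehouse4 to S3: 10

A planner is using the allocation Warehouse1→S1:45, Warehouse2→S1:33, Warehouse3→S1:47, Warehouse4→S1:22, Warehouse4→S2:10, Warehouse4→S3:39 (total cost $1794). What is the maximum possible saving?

Current plan cost = 45·4 + 33·7 + 47·13 + 22·11 + 10·14 + 39·10 = $1794.
Optimal plan:
  Warehouse1 to S1: 35 units
  Warehouse1 to S2: 10 units
  Warehouse2 to S1: 33 units
  Warehouse3 to S1: 8 units
  Warehouse3 to S3: 39 units
  Warehouse4 to S1: 71 units
Optimal cost = $1510.
Saving = 1794 − 1510 = $284.

284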